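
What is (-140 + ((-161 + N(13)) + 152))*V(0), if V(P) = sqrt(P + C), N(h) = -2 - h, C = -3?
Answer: -164*I*sqrt(3) ≈ -284.06*I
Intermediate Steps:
V(P) = sqrt(-3 + P) (V(P) = sqrt(P - 3) = sqrt(-3 + P))
(-140 + ((-161 + N(13)) + 152))*V(0) = (-140 + ((-161 + (-2 - 1*13)) + 152))*sqrt(-3 + 0) = (-140 + ((-161 + (-2 - 13)) + 152))*sqrt(-3) = (-140 + ((-161 - 15) + 152))*(I*sqrt(3)) = (-140 + (-176 + 152))*(I*sqrt(3)) = (-140 - 24)*(I*sqrt(3)) = -164*I*sqrt(3)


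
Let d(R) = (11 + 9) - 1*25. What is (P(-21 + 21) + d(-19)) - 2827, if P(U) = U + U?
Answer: -2832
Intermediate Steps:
P(U) = 2*U
d(R) = -5 (d(R) = 20 - 25 = -5)
(P(-21 + 21) + d(-19)) - 2827 = (2*(-21 + 21) - 5) - 2827 = (2*0 - 5) - 2827 = (0 - 5) - 2827 = -5 - 2827 = -2832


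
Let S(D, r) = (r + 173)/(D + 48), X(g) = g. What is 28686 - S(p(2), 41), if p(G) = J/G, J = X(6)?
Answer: 1462772/51 ≈ 28682.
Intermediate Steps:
J = 6
p(G) = 6/G
S(D, r) = (173 + r)/(48 + D)
28686 - S(p(2), 41) = 28686 - (173 + 41)/(48 + 6/2) = 28686 - 214/(48 + 6*(½)) = 28686 - 214/(48 + 3) = 28686 - 214/51 = 1462772/51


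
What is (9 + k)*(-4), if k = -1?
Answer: -32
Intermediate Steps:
(9 + k)*(-4) = (9 - 1)*(-4) = 8*(-4) = -32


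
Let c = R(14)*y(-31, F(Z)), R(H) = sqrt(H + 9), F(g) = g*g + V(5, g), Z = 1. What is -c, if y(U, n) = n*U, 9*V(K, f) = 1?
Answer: 310*sqrt(23)/9 ≈ 165.19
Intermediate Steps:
V(K, f) = 1/9 (V(K, f) = (1/9)*1 = 1/9)
F(g) = 1/9 + g**2 (F(g) = g*g + 1/9 = g**2 + 1/9 = 1/9 + g**2)
y(U, n) = U*n
R(H) = sqrt(9 + H)
c = -310*sqrt(23)/9 (c = sqrt(9 + 14)*(-31*(1/9 + 1**2)) = sqrt(23)*(-31*(1/9 + 1)) = sqrt(23)*(-31*10/9) = sqrt(23)*(-310/9) = -310*sqrt(23)/9 ≈ -165.19)
-c = -(-310)*sqrt(23)/9 = 310*sqrt(23)/9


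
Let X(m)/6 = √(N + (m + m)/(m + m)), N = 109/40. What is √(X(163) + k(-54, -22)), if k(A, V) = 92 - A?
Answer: √(14600 + 30*√1490)/10 ≈ 12.553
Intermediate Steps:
N = 109/40 (N = 109*(1/40) = 109/40 ≈ 2.7250)
X(m) = 3*√1490/10 (X(m) = 6*√(109/40 + (m + m)/(m + m)) = 6*√(109/40 + (2*m)/((2*m))) = 6*√(109/40 + (2*m)*(1/(2*m))) = 6*√(109/40 + 1) = 6*√(149/40) = 6*(√1490/20) = 3*√1490/10)
√(X(163) + k(-54, -22)) = √(3*√1490/10 + (92 - 1*(-54))) = √(3*√1490/10 + (92 + 54)) = √(3*√1490/10 + 146) = √(146 + 3*√1490/10)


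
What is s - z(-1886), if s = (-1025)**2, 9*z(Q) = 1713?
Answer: 3151304/3 ≈ 1.0504e+6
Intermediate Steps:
z(Q) = 571/3 (z(Q) = (1/9)*1713 = 571/3)
s = 1050625
s - z(-1886) = 1050625 - 1*571/3 = 1050625 - 571/3 = 3151304/3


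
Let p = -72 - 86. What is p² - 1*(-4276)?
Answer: 29240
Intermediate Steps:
p = -158
p² - 1*(-4276) = (-158)² - 1*(-4276) = 24964 + 4276 = 29240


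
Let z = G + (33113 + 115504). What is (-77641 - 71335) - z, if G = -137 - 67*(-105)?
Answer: -304491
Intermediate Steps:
G = 6898 (G = -137 + 7035 = 6898)
z = 155515 (z = 6898 + (33113 + 115504) = 6898 + 148617 = 155515)
(-77641 - 71335) - z = (-77641 - 71335) - 1*155515 = -148976 - 155515 = -304491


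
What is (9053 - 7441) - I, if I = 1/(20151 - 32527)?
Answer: 19950113/12376 ≈ 1612.0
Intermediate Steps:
I = -1/12376 (I = 1/(-12376) = -1/12376 ≈ -8.0802e-5)
(9053 - 7441) - I = (9053 - 7441) - 1*(-1/12376) = 1612 + 1/12376 = 19950113/12376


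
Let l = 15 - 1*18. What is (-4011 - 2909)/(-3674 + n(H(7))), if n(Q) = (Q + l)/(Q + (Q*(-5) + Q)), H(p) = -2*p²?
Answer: 2034480/1080257 ≈ 1.8833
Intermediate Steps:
l = -3 (l = 15 - 18 = -3)
n(Q) = -(-3 + Q)/(3*Q) (n(Q) = (Q - 3)/(Q + (Q*(-5) + Q)) = (-3 + Q)/(Q + (-5*Q + Q)) = (-3 + Q)/(Q - 4*Q) = (-3 + Q)/((-3*Q)) = (-3 + Q)*(-1/(3*Q)) = -(-3 + Q)/(3*Q))
(-4011 - 2909)/(-3674 + n(H(7))) = (-4011 - 2909)/(-3674 + (3 - (-2)*7²)/(3*((-2*7²)))) = -6920/(-3674 + (3 - (-2)*49)/(3*((-2*49)))) = -6920/(-3674 + (⅓)*(3 - 1*(-98))/(-98)) = -6920/(-3674 + (⅓)*(-1/98)*(3 + 98)) = -6920/(-3674 + (⅓)*(-1/98)*101) = -6920/(-3674 - 101/294) = -6920/(-1080257/294) = -6920*(-294/1080257) = 2034480/1080257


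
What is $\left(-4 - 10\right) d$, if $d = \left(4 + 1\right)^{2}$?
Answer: $-350$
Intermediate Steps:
$d = 25$ ($d = 5^{2} = 25$)
$\left(-4 - 10\right) d = \left(-4 - 10\right) 25 = \left(-14\right) 25 = -350$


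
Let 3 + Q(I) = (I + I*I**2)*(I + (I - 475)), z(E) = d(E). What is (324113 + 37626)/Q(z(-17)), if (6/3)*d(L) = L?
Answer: 723478/612657 ≈ 1.1809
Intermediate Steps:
d(L) = L/2
z(E) = E/2
Q(I) = -3 + (-475 + 2*I)*(I + I**3) (Q(I) = -3 + (I + I*I**2)*(I + (I - 475)) = -3 + (I + I**3)*(I + (-475 + I)) = -3 + (I + I**3)*(-475 + 2*I) = -3 + (-475 + 2*I)*(I + I**3))
(324113 + 37626)/Q(z(-17)) = (324113 + 37626)/(-3 - 475*(-17)/2 - 475*((1/2)*(-17))**3 + 2*((1/2)*(-17))**2 + 2*((1/2)*(-17))**4) = 361739/(-3 - 475*(-17/2) - 475*(-17/2)**3 + 2*(-17/2)**2 + 2*(-17/2)**4) = 361739/(-3 + 8075/2 - 475*(-4913/8) + 2*(289/4) + 2*(83521/16)) = 361739/(-3 + 8075/2 + 2333675/8 + 289/2 + 83521/8) = 361739/(612657/2) = 361739*(2/612657) = 723478/612657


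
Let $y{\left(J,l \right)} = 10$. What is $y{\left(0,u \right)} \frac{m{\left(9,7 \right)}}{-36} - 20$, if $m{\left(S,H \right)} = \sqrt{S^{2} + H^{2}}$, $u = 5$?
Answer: $-20 - \frac{5 \sqrt{130}}{18} \approx -23.167$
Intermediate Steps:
$m{\left(S,H \right)} = \sqrt{H^{2} + S^{2}}$
$y{\left(0,u \right)} \frac{m{\left(9,7 \right)}}{-36} - 20 = 10 \frac{\sqrt{7^{2} + 9^{2}}}{-36} - 20 = 10 \sqrt{49 + 81} \left(- \frac{1}{36}\right) - 20 = 10 \sqrt{130} \left(- \frac{1}{36}\right) - 20 = 10 \left(- \frac{\sqrt{130}}{36}\right) - 20 = - \frac{5 \sqrt{130}}{18} - 20 = -20 - \frac{5 \sqrt{130}}{18}$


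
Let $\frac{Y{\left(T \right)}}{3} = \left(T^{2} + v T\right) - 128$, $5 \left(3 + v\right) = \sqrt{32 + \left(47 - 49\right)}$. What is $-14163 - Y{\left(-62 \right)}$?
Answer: $-25869 + \frac{186 \sqrt{30}}{5} \approx -25665.0$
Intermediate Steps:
$v = -3 + \frac{\sqrt{30}}{5}$ ($v = -3 + \frac{\sqrt{32 + \left(47 - 49\right)}}{5} = -3 + \frac{\sqrt{32 - 2}}{5} = -3 + \frac{\sqrt{30}}{5} \approx -1.9046$)
$Y{\left(T \right)} = -384 + 3 T^{2} + 3 T \left(-3 + \frac{\sqrt{30}}{5}\right)$ ($Y{\left(T \right)} = 3 \left(\left(T^{2} + \left(-3 + \frac{\sqrt{30}}{5}\right) T\right) - 128\right) = 3 \left(\left(T^{2} + T \left(-3 + \frac{\sqrt{30}}{5}\right)\right) - 128\right) = 3 \left(-128 + T^{2} + T \left(-3 + \frac{\sqrt{30}}{5}\right)\right) = -384 + 3 T^{2} + 3 T \left(-3 + \frac{\sqrt{30}}{5}\right)$)
$-14163 - Y{\left(-62 \right)} = -14163 - \left(-384 + 3 \left(-62\right)^{2} - - \frac{186 \left(15 - \sqrt{30}\right)}{5}\right) = -14163 - \left(-384 + 3 \cdot 3844 + \left(558 - \frac{186 \sqrt{30}}{5}\right)\right) = -14163 - \left(-384 + 11532 + \left(558 - \frac{186 \sqrt{30}}{5}\right)\right) = -14163 - \left(11706 - \frac{186 \sqrt{30}}{5}\right) = -25869 + \frac{186 \sqrt{30}}{5}$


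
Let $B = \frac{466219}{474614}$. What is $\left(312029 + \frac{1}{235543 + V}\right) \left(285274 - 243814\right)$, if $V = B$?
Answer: $\frac{482076055027628069860}{37264157207} \approx 1.2937 \cdot 10^{10}$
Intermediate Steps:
$B = \frac{466219}{474614}$ ($B = 466219 \cdot \frac{1}{474614} = \frac{466219}{474614} \approx 0.98231$)
$V = \frac{466219}{474614} \approx 0.98231$
$\left(312029 + \frac{1}{235543 + V}\right) \left(285274 - 243814\right) = \left(312029 + \frac{1}{235543 + \frac{466219}{474614}}\right) \left(285274 - 243814\right) = \left(312029 + \frac{1}{\frac{111792471621}{474614}}\right) 41460 = \left(312029 + \frac{474614}{111792471621}\right) 41460 = \frac{34882493127903623}{111792471621} \cdot 41460 = \frac{482076055027628069860}{37264157207}$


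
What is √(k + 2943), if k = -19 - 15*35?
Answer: √2399 ≈ 48.980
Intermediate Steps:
k = -544 (k = -19 - 525 = -544)
√(k + 2943) = √(-544 + 2943) = √2399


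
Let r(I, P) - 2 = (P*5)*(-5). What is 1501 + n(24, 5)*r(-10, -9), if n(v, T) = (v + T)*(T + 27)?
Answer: 212157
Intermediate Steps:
r(I, P) = 2 - 25*P (r(I, P) = 2 + (P*5)*(-5) = 2 + (5*P)*(-5) = 2 - 25*P)
n(v, T) = (27 + T)*(T + v) (n(v, T) = (T + v)*(27 + T) = (27 + T)*(T + v))
1501 + n(24, 5)*r(-10, -9) = 1501 + (5**2 + 27*5 + 27*24 + 5*24)*(2 - 25*(-9)) = 1501 + (25 + 135 + 648 + 120)*(2 + 225) = 1501 + 928*227 = 1501 + 210656 = 212157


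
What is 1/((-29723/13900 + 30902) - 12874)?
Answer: 13900/250559477 ≈ 5.5476e-5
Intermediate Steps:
1/((-29723/13900 + 30902) - 12874) = 1/(429508077/13900 - 12874) = 1/(250559477/13900) = 13900/250559477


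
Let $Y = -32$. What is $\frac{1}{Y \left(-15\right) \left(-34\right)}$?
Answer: $- \frac{1}{16320} \approx -6.1275 \cdot 10^{-5}$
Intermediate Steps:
$\frac{1}{Y \left(-15\right) \left(-34\right)} = \frac{1}{\left(-32\right) \left(-15\right) \left(-34\right)} = \frac{1}{480 \left(-34\right)} = \frac{1}{-16320} = - \frac{1}{16320}$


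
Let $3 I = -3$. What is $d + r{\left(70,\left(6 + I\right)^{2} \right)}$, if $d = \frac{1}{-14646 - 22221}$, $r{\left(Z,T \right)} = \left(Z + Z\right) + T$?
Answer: $\frac{6083054}{36867} \approx 165.0$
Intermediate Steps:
$I = -1$ ($I = \frac{1}{3} \left(-3\right) = -1$)
$r{\left(Z,T \right)} = T + 2 Z$ ($r{\left(Z,T \right)} = 2 Z + T = T + 2 Z$)
$d = - \frac{1}{36867}$ ($d = \frac{1}{-14646 - 22221} = \frac{1}{-36867} = - \frac{1}{36867} \approx -2.7125 \cdot 10^{-5}$)
$d + r{\left(70,\left(6 + I\right)^{2} \right)} = - \frac{1}{36867} + \left(\left(6 - 1\right)^{2} + 2 \cdot 70\right) = - \frac{1}{36867} + \left(5^{2} + 140\right) = - \frac{1}{36867} + \left(25 + 140\right) = - \frac{1}{36867} + 165 = \frac{6083054}{36867}$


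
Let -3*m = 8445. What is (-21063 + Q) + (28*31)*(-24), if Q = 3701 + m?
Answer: -41009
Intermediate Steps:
m = -2815 (m = -⅓*8445 = -2815)
Q = 886 (Q = 3701 - 2815 = 886)
(-21063 + Q) + (28*31)*(-24) = (-21063 + 886) + (28*31)*(-24) = -20177 + 868*(-24) = -20177 - 20832 = -41009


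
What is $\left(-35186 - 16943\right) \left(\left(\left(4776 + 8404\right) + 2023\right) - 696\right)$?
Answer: $-756235403$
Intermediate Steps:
$\left(-35186 - 16943\right) \left(\left(\left(4776 + 8404\right) + 2023\right) - 696\right) = - 52129 \left(\left(13180 + 2023\right) - 696\right) = - 52129 \left(15203 - 696\right) = \left(-52129\right) 14507 = -756235403$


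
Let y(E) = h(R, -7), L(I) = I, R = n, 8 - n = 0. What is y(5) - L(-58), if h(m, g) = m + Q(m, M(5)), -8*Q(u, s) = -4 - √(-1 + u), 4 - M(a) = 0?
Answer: 133/2 + √7/8 ≈ 66.831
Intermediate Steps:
M(a) = 4 (M(a) = 4 - 1*0 = 4 + 0 = 4)
n = 8 (n = 8 - 1*0 = 8 + 0 = 8)
R = 8
Q(u, s) = ½ + √(-1 + u)/8 (Q(u, s) = -(-4 - √(-1 + u))/8 = ½ + √(-1 + u)/8)
h(m, g) = ½ + m + √(-1 + m)/8 (h(m, g) = m + (½ + √(-1 + m)/8) = ½ + m + √(-1 + m)/8)
y(E) = 17/2 + √7/8 (y(E) = ½ + 8 + √(-1 + 8)/8 = ½ + 8 + √7/8 = 17/2 + √7/8)
y(5) - L(-58) = (17/2 + √7/8) - 1*(-58) = (17/2 + √7/8) + 58 = 133/2 + √7/8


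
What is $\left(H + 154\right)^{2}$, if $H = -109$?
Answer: $2025$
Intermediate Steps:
$\left(H + 154\right)^{2} = \left(-109 + 154\right)^{2} = 45^{2} = 2025$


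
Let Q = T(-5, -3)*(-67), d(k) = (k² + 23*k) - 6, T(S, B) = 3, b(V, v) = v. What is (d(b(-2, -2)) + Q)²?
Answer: 62001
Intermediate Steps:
d(k) = -6 + k² + 23*k
Q = -201 (Q = 3*(-67) = -201)
(d(b(-2, -2)) + Q)² = ((-6 + (-2)² + 23*(-2)) - 201)² = ((-6 + 4 - 46) - 201)² = (-48 - 201)² = (-249)² = 62001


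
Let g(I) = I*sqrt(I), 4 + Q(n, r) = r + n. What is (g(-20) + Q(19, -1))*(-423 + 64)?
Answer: -5026 + 14360*I*sqrt(5) ≈ -5026.0 + 32110.0*I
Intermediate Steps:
Q(n, r) = -4 + n + r (Q(n, r) = -4 + (r + n) = -4 + (n + r) = -4 + n + r)
g(I) = I**(3/2)
(g(-20) + Q(19, -1))*(-423 + 64) = ((-20)**(3/2) + (-4 + 19 - 1))*(-423 + 64) = (-40*I*sqrt(5) + 14)*(-359) = (14 - 40*I*sqrt(5))*(-359) = -5026 + 14360*I*sqrt(5)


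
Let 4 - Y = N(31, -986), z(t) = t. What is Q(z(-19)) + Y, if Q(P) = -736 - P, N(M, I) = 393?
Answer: -1106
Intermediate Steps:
Y = -389 (Y = 4 - 1*393 = 4 - 393 = -389)
Q(z(-19)) + Y = (-736 - 1*(-19)) - 389 = (-736 + 19) - 389 = -717 - 389 = -1106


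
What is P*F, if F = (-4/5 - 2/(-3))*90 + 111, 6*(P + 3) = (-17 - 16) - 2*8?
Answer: -2211/2 ≈ -1105.5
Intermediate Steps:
P = -67/6 (P = -3 + ((-17 - 16) - 2*8)/6 = -3 + (-33 - 16)/6 = -3 + (⅙)*(-49) = -3 - 49/6 = -67/6 ≈ -11.167)
F = 99 (F = (-4*⅕ - 2*(-⅓))*90 + 111 = (-⅘ + ⅔)*90 + 111 = -2/15*90 + 111 = -12 + 111 = 99)
P*F = -67/6*99 = -2211/2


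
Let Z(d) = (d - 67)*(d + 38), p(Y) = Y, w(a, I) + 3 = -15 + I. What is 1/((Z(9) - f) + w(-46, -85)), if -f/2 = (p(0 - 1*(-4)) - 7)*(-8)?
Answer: -1/2781 ≈ -0.00035958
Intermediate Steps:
w(a, I) = -18 + I (w(a, I) = -3 + (-15 + I) = -18 + I)
f = -48 (f = -2*((0 - 1*(-4)) - 7)*(-8) = -2*((0 + 4) - 7)*(-8) = -2*(4 - 7)*(-8) = -(-6)*(-8) = -2*24 = -48)
Z(d) = (-67 + d)*(38 + d)
1/((Z(9) - f) + w(-46, -85)) = 1/(((-2546 + 9**2 - 29*9) - 1*(-48)) + (-18 - 85)) = 1/(((-2546 + 81 - 261) + 48) - 103) = 1/((-2726 + 48) - 103) = 1/(-2678 - 103) = 1/(-2781) = -1/2781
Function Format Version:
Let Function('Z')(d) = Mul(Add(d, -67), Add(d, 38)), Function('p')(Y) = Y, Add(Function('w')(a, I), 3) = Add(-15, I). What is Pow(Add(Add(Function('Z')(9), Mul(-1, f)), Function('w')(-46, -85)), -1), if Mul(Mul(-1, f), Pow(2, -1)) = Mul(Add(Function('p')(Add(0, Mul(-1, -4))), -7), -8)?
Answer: Rational(-1, 2781) ≈ -0.00035958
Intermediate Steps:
Function('w')(a, I) = Add(-18, I) (Function('w')(a, I) = Add(-3, Add(-15, I)) = Add(-18, I))
f = -48 (f = Mul(-2, Mul(Add(Add(0, Mul(-1, -4)), -7), -8)) = Mul(-2, Mul(Add(Add(0, 4), -7), -8)) = Mul(-2, Mul(Add(4, -7), -8)) = Mul(-2, Mul(-3, -8)) = Mul(-2, 24) = -48)
Function('Z')(d) = Mul(Add(-67, d), Add(38, d))
Pow(Add(Add(Function('Z')(9), Mul(-1, f)), Function('w')(-46, -85)), -1) = Pow(Add(Add(Add(-2546, Pow(9, 2), Mul(-29, 9)), Mul(-1, -48)), Add(-18, -85)), -1) = Pow(Add(Add(Add(-2546, 81, -261), 48), -103), -1) = Pow(Add(Add(-2726, 48), -103), -1) = Pow(Add(-2678, -103), -1) = Pow(-2781, -1) = Rational(-1, 2781)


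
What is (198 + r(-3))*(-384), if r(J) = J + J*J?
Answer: -78336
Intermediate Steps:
r(J) = J + J²
(198 + r(-3))*(-384) = (198 - 3*(1 - 3))*(-384) = (198 - 3*(-2))*(-384) = (198 + 6)*(-384) = 204*(-384) = -78336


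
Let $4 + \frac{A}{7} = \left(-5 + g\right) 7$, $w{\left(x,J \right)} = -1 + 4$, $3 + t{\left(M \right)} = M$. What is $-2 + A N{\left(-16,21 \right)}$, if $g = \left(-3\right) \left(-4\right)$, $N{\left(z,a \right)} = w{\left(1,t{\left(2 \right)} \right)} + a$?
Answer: $7558$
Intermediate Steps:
$t{\left(M \right)} = -3 + M$
$w{\left(x,J \right)} = 3$
$N{\left(z,a \right)} = 3 + a$
$g = 12$
$A = 315$ ($A = -28 + 7 \left(-5 + 12\right) 7 = -28 + 7 \cdot 7 \cdot 7 = -28 + 7 \cdot 49 = -28 + 343 = 315$)
$-2 + A N{\left(-16,21 \right)} = -2 + 315 \left(3 + 21\right) = -2 + 315 \cdot 24 = -2 + 7560 = 7558$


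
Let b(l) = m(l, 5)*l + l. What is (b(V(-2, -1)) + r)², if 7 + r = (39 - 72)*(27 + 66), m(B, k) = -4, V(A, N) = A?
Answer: 9424900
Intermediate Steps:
r = -3076 (r = -7 + (39 - 72)*(27 + 66) = -7 - 33*93 = -7 - 3069 = -3076)
b(l) = -3*l (b(l) = -4*l + l = -3*l)
(b(V(-2, -1)) + r)² = (-3*(-2) - 3076)² = (6 - 3076)² = (-3070)² = 9424900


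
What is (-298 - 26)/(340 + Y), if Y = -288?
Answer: -81/13 ≈ -6.2308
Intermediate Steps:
(-298 - 26)/(340 + Y) = (-298 - 26)/(340 - 288) = -324/52 = -324*1/52 = -81/13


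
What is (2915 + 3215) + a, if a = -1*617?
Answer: 5513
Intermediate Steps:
a = -617
(2915 + 3215) + a = (2915 + 3215) - 617 = 6130 - 617 = 5513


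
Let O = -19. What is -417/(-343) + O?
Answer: -6100/343 ≈ -17.784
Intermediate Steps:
-417/(-343) + O = -417/(-343) - 19 = -417*(-1/343) - 19 = 417/343 - 19 = -6100/343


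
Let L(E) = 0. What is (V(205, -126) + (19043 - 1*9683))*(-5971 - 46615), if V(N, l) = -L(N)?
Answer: -492204960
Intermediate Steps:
V(N, l) = 0 (V(N, l) = -1*0 = 0)
(V(205, -126) + (19043 - 1*9683))*(-5971 - 46615) = (0 + (19043 - 1*9683))*(-5971 - 46615) = (0 + (19043 - 9683))*(-52586) = (0 + 9360)*(-52586) = 9360*(-52586) = -492204960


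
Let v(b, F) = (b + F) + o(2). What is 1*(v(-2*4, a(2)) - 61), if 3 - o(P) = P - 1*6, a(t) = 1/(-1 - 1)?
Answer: -125/2 ≈ -62.500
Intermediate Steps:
a(t) = -1/2 (a(t) = 1/(-2) = -1/2)
o(P) = 9 - P (o(P) = 3 - (P - 1*6) = 3 - (P - 6) = 3 - (-6 + P) = 3 + (6 - P) = 9 - P)
v(b, F) = 7 + F + b (v(b, F) = (b + F) + (9 - 1*2) = (F + b) + (9 - 2) = (F + b) + 7 = 7 + F + b)
1*(v(-2*4, a(2)) - 61) = 1*((7 - 1/2 - 2*4) - 61) = 1*((7 - 1/2 - 8) - 61) = 1*(-3/2 - 61) = 1*(-125/2) = -125/2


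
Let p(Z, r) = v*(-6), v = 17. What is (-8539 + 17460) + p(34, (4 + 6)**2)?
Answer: 8819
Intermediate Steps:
p(Z, r) = -102 (p(Z, r) = 17*(-6) = -102)
(-8539 + 17460) + p(34, (4 + 6)**2) = (-8539 + 17460) - 102 = 8921 - 102 = 8819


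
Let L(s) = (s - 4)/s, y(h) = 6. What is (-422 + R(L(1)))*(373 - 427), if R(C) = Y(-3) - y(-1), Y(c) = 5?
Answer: 22842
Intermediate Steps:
L(s) = (-4 + s)/s
R(C) = -1 (R(C) = 5 - 1*6 = 5 - 6 = -1)
(-422 + R(L(1)))*(373 - 427) = (-422 - 1)*(373 - 427) = -423*(-54) = 22842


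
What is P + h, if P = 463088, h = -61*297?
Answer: 444971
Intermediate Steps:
h = -18117 (h = -1*18117 = -18117)
P + h = 463088 - 18117 = 444971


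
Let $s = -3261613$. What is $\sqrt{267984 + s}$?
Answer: $i \sqrt{2993629} \approx 1730.2 i$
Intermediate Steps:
$\sqrt{267984 + s} = \sqrt{267984 - 3261613} = \sqrt{-2993629} = i \sqrt{2993629}$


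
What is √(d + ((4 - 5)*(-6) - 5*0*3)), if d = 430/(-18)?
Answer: I*√161/3 ≈ 4.2295*I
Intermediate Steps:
d = -215/9 (d = 430*(-1/18) = -215/9 ≈ -23.889)
√(d + ((4 - 5)*(-6) - 5*0*3)) = √(-215/9 + ((4 - 5)*(-6) - 5*0*3)) = √(-215/9 + (-1*(-6) - 0*3)) = √(-215/9 + (6 - 1*0)) = √(-215/9 + (6 + 0)) = √(-215/9 + 6) = √(-161/9) = I*√161/3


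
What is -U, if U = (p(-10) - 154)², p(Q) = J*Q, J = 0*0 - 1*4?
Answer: -12996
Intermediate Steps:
J = -4 (J = 0 - 4 = -4)
p(Q) = -4*Q
U = 12996 (U = (-4*(-10) - 154)² = (40 - 154)² = (-114)² = 12996)
-U = -1*12996 = -12996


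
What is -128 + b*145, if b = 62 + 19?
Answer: 11617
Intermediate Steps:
b = 81
-128 + b*145 = -128 + 81*145 = -128 + 11745 = 11617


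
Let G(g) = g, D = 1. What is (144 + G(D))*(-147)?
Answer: -21315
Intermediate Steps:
(144 + G(D))*(-147) = (144 + 1)*(-147) = 145*(-147) = -21315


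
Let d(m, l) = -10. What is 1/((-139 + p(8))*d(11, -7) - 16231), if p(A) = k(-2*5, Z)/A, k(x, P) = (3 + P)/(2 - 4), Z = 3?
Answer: -4/59349 ≈ -6.7398e-5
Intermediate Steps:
k(x, P) = -3/2 - P/2 (k(x, P) = (3 + P)/(-2) = (3 + P)*(-1/2) = -3/2 - P/2)
p(A) = -3/A (p(A) = (-3/2 - 1/2*3)/A = (-3/2 - 3/2)/A = -3/A)
1/((-139 + p(8))*d(11, -7) - 16231) = 1/((-139 - 3/8)*(-10) - 16231) = 1/(-1115/8*(-10) - 16231) = 1/(5575/4 - 16231) = 1/(-59349/4) = -4/59349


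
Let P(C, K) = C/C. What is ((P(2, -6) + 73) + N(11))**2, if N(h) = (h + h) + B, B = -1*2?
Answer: 8836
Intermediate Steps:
B = -2
P(C, K) = 1
N(h) = -2 + 2*h (N(h) = (h + h) - 2 = 2*h - 2 = -2 + 2*h)
((P(2, -6) + 73) + N(11))**2 = ((1 + 73) + (-2 + 2*11))**2 = (74 + (-2 + 22))**2 = (74 + 20)**2 = 94**2 = 8836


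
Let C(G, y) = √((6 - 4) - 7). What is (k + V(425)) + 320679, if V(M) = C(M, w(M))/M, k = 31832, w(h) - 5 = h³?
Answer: 352511 + I*√5/425 ≈ 3.5251e+5 + 0.0052613*I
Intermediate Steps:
w(h) = 5 + h³
C(G, y) = I*√5 (C(G, y) = √(2 - 7) = √(-5) = I*√5)
V(M) = I*√5/M (V(M) = (I*√5)/M = I*√5/M)
(k + V(425)) + 320679 = (31832 + I*√5/425) + 320679 = 352511 + I*√5/425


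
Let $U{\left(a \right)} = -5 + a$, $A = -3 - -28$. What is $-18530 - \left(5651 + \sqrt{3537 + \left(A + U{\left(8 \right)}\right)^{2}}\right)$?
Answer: $-24181 - \sqrt{4321} \approx -24247.0$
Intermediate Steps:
$A = 25$ ($A = -3 + 28 = 25$)
$-18530 - \left(5651 + \sqrt{3537 + \left(A + U{\left(8 \right)}\right)^{2}}\right) = -18530 - \left(5651 + \sqrt{3537 + \left(25 + \left(-5 + 8\right)\right)^{2}}\right) = -18530 - \left(5651 + \sqrt{3537 + \left(25 + 3\right)^{2}}\right) = -18530 - \left(5651 + \sqrt{3537 + 28^{2}}\right) = -18530 - \left(5651 + \sqrt{3537 + 784}\right) = -18530 - \left(5651 + \sqrt{4321}\right) = -24181 - \sqrt{4321}$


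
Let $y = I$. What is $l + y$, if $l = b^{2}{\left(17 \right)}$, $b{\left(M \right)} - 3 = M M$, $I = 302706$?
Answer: $387970$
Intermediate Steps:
$y = 302706$
$b{\left(M \right)} = 3 + M^{2}$ ($b{\left(M \right)} = 3 + M M = 3 + M^{2}$)
$l = 85264$ ($l = \left(3 + 17^{2}\right)^{2} = \left(3 + 289\right)^{2} = 292^{2} = 85264$)
$l + y = 85264 + 302706 = 387970$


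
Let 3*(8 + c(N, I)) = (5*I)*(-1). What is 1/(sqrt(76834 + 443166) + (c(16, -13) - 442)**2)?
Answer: 594441/109060075225 - 648*sqrt(13)/109060075225 ≈ 5.4292e-6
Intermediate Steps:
c(N, I) = -8 - 5*I/3 (c(N, I) = -8 + ((5*I)*(-1))/3 = -8 + (-5*I)/3 = -8 - 5*I/3)
1/(sqrt(76834 + 443166) + (c(16, -13) - 442)**2) = 1/(sqrt(76834 + 443166) + ((-8 - 5/3*(-13)) - 442)**2) = 1/(sqrt(520000) + ((-8 + 65/3) - 442)**2) = 1/(200*sqrt(13) + (41/3 - 442)**2) = 1/(200*sqrt(13) + (-1285/3)**2) = 1/(200*sqrt(13) + 1651225/9) = 1/(1651225/9 + 200*sqrt(13))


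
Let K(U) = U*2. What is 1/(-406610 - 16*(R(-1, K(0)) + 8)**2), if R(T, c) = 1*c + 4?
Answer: -1/408914 ≈ -2.4455e-6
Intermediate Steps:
K(U) = 2*U
R(T, c) = 4 + c (R(T, c) = c + 4 = 4 + c)
1/(-406610 - 16*(R(-1, K(0)) + 8)**2) = 1/(-406610 - 16*((4 + 2*0) + 8)**2) = 1/(-406610 - 16*((4 + 0) + 8)**2) = 1/(-406610 - 16*(4 + 8)**2) = 1/(-406610 - 16*12**2) = 1/(-406610 - 16*144) = 1/(-406610 - 2304) = 1/(-408914) = -1/408914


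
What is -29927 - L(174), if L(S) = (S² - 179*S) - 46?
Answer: -29011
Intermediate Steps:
L(S) = -46 + S² - 179*S
-29927 - L(174) = -29927 - (-46 + 174² - 179*174) = -29927 - (-46 + 30276 - 31146) = -29927 - 1*(-916) = -29927 + 916 = -29011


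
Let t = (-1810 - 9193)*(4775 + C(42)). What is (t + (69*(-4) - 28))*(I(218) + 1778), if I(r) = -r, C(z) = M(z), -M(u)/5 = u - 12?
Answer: -79387119240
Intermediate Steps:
M(u) = 60 - 5*u (M(u) = -5*(u - 12) = -5*(-12 + u) = 60 - 5*u)
C(z) = 60 - 5*z
t = -50888875 (t = (-1810 - 9193)*(4775 + (60 - 5*42)) = -11003*(4775 + (60 - 210)) = -11003*(4775 - 150) = -11003*4625 = -50888875)
(t + (69*(-4) - 28))*(I(218) + 1778) = (-50888875 + (69*(-4) - 28))*(-1*218 + 1778) = (-50888875 + (-276 - 28))*(-218 + 1778) = (-50888875 - 304)*1560 = -50889179*1560 = -79387119240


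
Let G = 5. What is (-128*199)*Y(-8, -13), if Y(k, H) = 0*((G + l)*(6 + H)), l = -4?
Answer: 0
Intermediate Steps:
Y(k, H) = 0 (Y(k, H) = 0*((5 - 4)*(6 + H)) = 0*(1*(6 + H)) = 0*(6 + H) = 0)
(-128*199)*Y(-8, -13) = -128*199*0 = -25472*0 = 0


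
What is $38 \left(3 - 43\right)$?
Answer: $-1520$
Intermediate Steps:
$38 \left(3 - 43\right) = 38 \left(-40\right) = -1520$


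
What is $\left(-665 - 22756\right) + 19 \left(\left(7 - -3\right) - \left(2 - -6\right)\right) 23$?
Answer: $-22547$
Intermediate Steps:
$\left(-665 - 22756\right) + 19 \left(\left(7 - -3\right) - \left(2 - -6\right)\right) 23 = -23421 + 19 \left(\left(7 + 3\right) - \left(2 + 6\right)\right) 23 = -23421 + 19 \left(10 - 8\right) 23 = -23421 + 19 \cdot 2 \cdot 23 = -23421 + 38 \cdot 23 = -23421 + 874 = -22547$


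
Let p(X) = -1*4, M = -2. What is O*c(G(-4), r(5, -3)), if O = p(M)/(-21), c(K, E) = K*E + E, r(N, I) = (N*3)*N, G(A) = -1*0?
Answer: 100/7 ≈ 14.286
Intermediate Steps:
p(X) = -4
G(A) = 0
r(N, I) = 3*N**2 (r(N, I) = (3*N)*N = 3*N**2)
c(K, E) = E + E*K (c(K, E) = E*K + E = E + E*K)
O = 4/21 (O = -4/(-21) = -4*(-1/21) = 4/21 ≈ 0.19048)
O*c(G(-4), r(5, -3)) = 4*((3*5**2)*(1 + 0))/21 = 4*((3*25)*1)/21 = 4*(75*1)/21 = (4/21)*75 = 100/7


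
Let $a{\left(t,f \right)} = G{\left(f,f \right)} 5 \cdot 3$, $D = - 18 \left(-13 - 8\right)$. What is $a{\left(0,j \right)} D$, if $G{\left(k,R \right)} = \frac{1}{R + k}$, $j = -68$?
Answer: $- \frac{2835}{68} \approx -41.691$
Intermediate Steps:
$D = 378$ ($D = \left(-18\right) \left(-21\right) = 378$)
$a{\left(t,f \right)} = \frac{15}{2 f}$ ($a{\left(t,f \right)} = \frac{1}{f + f} 5 \cdot 3 = \frac{1}{2 f} 5 \cdot 3 = \frac{5}{2 f} 3 = \frac{15}{2 f}$)
$a{\left(0,j \right)} D = \frac{15}{2 \left(-68\right)} 378 = \frac{15}{2} \left(- \frac{1}{68}\right) 378 = \left(- \frac{15}{136}\right) 378 = - \frac{2835}{68}$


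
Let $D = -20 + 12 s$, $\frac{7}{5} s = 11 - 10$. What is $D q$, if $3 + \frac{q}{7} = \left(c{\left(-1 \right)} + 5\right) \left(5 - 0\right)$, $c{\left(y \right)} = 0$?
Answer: $-1760$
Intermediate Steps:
$s = \frac{5}{7}$ ($s = \frac{5 \left(11 - 10\right)}{7} = \frac{5}{7} \cdot 1 = \frac{5}{7} \approx 0.71429$)
$q = 154$ ($q = -21 + 7 \left(0 + 5\right) \left(5 - 0\right) = -21 + 7 \cdot 5 \left(5 + 0\right) = -21 + 7 \cdot 5 \cdot 5 = -21 + 7 \cdot 25 = -21 + 175 = 154$)
$D = - \frac{80}{7}$ ($D = -20 + 12 \cdot \frac{5}{7} = -20 + \frac{60}{7} = - \frac{80}{7} \approx -11.429$)
$D q = \left(- \frac{80}{7}\right) 154 = -1760$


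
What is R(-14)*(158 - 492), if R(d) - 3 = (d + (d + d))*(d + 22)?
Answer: 111222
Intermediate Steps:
R(d) = 3 + 3*d*(22 + d) (R(d) = 3 + (d + (d + d))*(d + 22) = 3 + (d + 2*d)*(22 + d) = 3 + (3*d)*(22 + d) = 3 + 3*d*(22 + d))
R(-14)*(158 - 492) = (3 + 3*(-14)² + 66*(-14))*(158 - 492) = (3 + 3*196 - 924)*(-334) = (3 + 588 - 924)*(-334) = -333*(-334) = 111222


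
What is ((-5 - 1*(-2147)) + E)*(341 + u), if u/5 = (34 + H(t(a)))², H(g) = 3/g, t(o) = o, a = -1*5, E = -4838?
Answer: -79785424/5 ≈ -1.5957e+7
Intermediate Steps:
a = -5
u = 27889/5 (u = 5*(34 + 3/(-5))² = 5*(34 + 3*(-⅕))² = 5*(34 - ⅗)² = 5*(167/5)² = 5*(27889/25) = 27889/5 ≈ 5577.8)
((-5 - 1*(-2147)) + E)*(341 + u) = ((-5 - 1*(-2147)) - 4838)*(341 + 27889/5) = ((-5 + 2147) - 4838)*(29594/5) = (2142 - 4838)*(29594/5) = -2696*29594/5 = -79785424/5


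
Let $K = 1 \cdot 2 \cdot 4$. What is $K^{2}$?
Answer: $64$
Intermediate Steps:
$K = 8$ ($K = 2 \cdot 4 = 8$)
$K^{2} = 8^{2} = 64$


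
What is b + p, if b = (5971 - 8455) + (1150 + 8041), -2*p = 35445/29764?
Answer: 399218851/59528 ≈ 6706.4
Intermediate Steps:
p = -35445/59528 (p = -35445/(2*29764) = -½*35445/29764 = -35445/59528 ≈ -0.59543)
b = 6707 (b = -2484 + 9191 = 6707)
b + p = 6707 - 35445/59528 = 399218851/59528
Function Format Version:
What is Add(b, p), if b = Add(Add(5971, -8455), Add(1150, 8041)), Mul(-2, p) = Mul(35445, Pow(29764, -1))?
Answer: Rational(399218851, 59528) ≈ 6706.4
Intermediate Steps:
p = Rational(-35445, 59528) (p = Mul(Rational(-1, 2), Mul(35445, Pow(29764, -1))) = Mul(Rational(-1, 2), Mul(35445, Rational(1, 29764))) = Mul(Rational(-1, 2), Rational(35445, 29764)) = Rational(-35445, 59528) ≈ -0.59543)
b = 6707 (b = Add(-2484, 9191) = 6707)
Add(b, p) = Add(6707, Rational(-35445, 59528)) = Rational(399218851, 59528)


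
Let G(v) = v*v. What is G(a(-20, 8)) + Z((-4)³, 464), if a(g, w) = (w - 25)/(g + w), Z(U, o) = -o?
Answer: -66527/144 ≈ -461.99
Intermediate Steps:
a(g, w) = (-25 + w)/(g + w)
G(v) = v²
G(a(-20, 8)) + Z((-4)³, 464) = ((-25 + 8)/(-20 + 8))² - 1*464 = (-17/(-12))² - 464 = (-1/12*(-17))² - 464 = (17/12)² - 464 = 289/144 - 464 = -66527/144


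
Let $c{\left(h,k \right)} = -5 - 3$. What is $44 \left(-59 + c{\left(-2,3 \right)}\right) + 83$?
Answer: $-2865$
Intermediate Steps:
$c{\left(h,k \right)} = -8$
$44 \left(-59 + c{\left(-2,3 \right)}\right) + 83 = 44 \left(-59 - 8\right) + 83 = 44 \left(-67\right) + 83 = -2948 + 83 = -2865$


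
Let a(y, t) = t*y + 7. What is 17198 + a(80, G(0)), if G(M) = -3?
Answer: 16965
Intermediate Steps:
a(y, t) = 7 + t*y
17198 + a(80, G(0)) = 17198 + (7 - 3*80) = 17198 + (7 - 240) = 17198 - 233 = 16965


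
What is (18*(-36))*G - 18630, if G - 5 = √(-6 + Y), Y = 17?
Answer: -21870 - 648*√11 ≈ -24019.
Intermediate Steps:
G = 5 + √11 (G = 5 + √(-6 + 17) = 5 + √11 ≈ 8.3166)
(18*(-36))*G - 18630 = (18*(-36))*(5 + √11) - 18630 = -648*(5 + √11) - 18630 = (-3240 - 648*√11) - 18630 = -21870 - 648*√11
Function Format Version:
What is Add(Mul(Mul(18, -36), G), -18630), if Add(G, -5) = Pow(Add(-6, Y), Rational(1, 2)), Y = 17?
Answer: Add(-21870, Mul(-648, Pow(11, Rational(1, 2)))) ≈ -24019.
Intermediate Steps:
G = Add(5, Pow(11, Rational(1, 2))) (G = Add(5, Pow(Add(-6, 17), Rational(1, 2))) = Add(5, Pow(11, Rational(1, 2))) ≈ 8.3166)
Add(Mul(Mul(18, -36), G), -18630) = Add(Mul(Mul(18, -36), Add(5, Pow(11, Rational(1, 2)))), -18630) = Add(Mul(-648, Add(5, Pow(11, Rational(1, 2)))), -18630) = Add(Add(-3240, Mul(-648, Pow(11, Rational(1, 2)))), -18630) = Add(-21870, Mul(-648, Pow(11, Rational(1, 2))))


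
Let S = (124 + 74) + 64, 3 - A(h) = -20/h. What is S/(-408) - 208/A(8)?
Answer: -86305/2244 ≈ -38.460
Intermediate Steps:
A(h) = 3 + 20/h (A(h) = 3 - (-20)/h = 3 + 20/h)
S = 262 (S = 198 + 64 = 262)
S/(-408) - 208/A(8) = 262/(-408) - 208/(3 + 20/8) = 262*(-1/408) - 208/(3 + 20*(⅛)) = -131/204 - 208/(3 + 5/2) = -131/204 - 208/11/2 = -131/204 - 208*2/11 = -131/204 - 416/11 = -86305/2244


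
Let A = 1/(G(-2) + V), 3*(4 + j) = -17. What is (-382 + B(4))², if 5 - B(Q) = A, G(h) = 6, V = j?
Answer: 17172736/121 ≈ 1.4192e+5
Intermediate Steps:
j = -29/3 (j = -4 + (⅓)*(-17) = -4 - 17/3 = -29/3 ≈ -9.6667)
V = -29/3 ≈ -9.6667
A = -3/11 (A = 1/(6 - 29/3) = 1/(-11/3) = -3/11 ≈ -0.27273)
B(Q) = 58/11 (B(Q) = 5 - 1*(-3/11) = 5 + 3/11 = 58/11)
(-382 + B(4))² = (-382 + 58/11)² = (-4144/11)² = 17172736/121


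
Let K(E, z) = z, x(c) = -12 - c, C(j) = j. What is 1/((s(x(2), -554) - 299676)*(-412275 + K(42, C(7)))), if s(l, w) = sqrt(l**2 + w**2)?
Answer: 5763/711997918588376 + sqrt(76778)/18511945883297776 ≈ 8.1091e-12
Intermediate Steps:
1/((s(x(2), -554) - 299676)*(-412275 + K(42, C(7)))) = 1/((sqrt((-12 - 1*2)**2 + (-554)**2) - 299676)*(-412275 + 7)) = 1/((sqrt((-12 - 2)**2 + 306916) - 299676)*(-412268)) = 1/((sqrt((-14)**2 + 306916) - 299676)*(-412268)) = 1/((sqrt(196 + 306916) - 299676)*(-412268)) = 1/((sqrt(307112) - 299676)*(-412268)) = 1/((2*sqrt(76778) - 299676)*(-412268)) = 1/((-299676 + 2*sqrt(76778))*(-412268)) = 1/(123546825168 - 824536*sqrt(76778))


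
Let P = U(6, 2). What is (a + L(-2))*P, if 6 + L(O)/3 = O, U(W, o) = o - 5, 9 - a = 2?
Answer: 51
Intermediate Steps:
a = 7 (a = 9 - 1*2 = 9 - 2 = 7)
U(W, o) = -5 + o
P = -3 (P = -5 + 2 = -3)
L(O) = -18 + 3*O
(a + L(-2))*P = (7 + (-18 + 3*(-2)))*(-3) = (7 + (-18 - 6))*(-3) = (7 - 24)*(-3) = -17*(-3) = 51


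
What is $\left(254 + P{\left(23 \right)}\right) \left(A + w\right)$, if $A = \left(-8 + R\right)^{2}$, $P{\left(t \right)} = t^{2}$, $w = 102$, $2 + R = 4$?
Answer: $108054$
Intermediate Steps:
$R = 2$ ($R = -2 + 4 = 2$)
$A = 36$ ($A = \left(-8 + 2\right)^{2} = \left(-6\right)^{2} = 36$)
$\left(254 + P{\left(23 \right)}\right) \left(A + w\right) = \left(254 + 23^{2}\right) \left(36 + 102\right) = \left(254 + 529\right) 138 = 783 \cdot 138 = 108054$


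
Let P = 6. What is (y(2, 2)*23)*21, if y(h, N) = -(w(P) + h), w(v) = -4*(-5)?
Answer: -10626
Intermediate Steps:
w(v) = 20
y(h, N) = -20 - h (y(h, N) = -(20 + h) = -20 - h)
(y(2, 2)*23)*21 = ((-20 - 1*2)*23)*21 = ((-20 - 2)*23)*21 = -22*23*21 = -506*21 = -10626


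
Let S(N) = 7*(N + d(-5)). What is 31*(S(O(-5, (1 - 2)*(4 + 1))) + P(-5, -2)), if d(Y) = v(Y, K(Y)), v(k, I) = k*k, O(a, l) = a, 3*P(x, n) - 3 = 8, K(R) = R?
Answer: 13361/3 ≈ 4453.7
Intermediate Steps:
P(x, n) = 11/3 (P(x, n) = 1 + (1/3)*8 = 1 + 8/3 = 11/3)
v(k, I) = k**2
d(Y) = Y**2
S(N) = 175 + 7*N (S(N) = 7*(N + (-5)**2) = 7*(N + 25) = 7*(25 + N) = 175 + 7*N)
31*(S(O(-5, (1 - 2)*(4 + 1))) + P(-5, -2)) = 31*((175 + 7*(-5)) + 11/3) = 31*((175 - 35) + 11/3) = 31*(140 + 11/3) = 31*(431/3) = 13361/3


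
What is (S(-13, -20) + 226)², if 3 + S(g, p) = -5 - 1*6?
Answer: 44944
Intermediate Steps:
S(g, p) = -14 (S(g, p) = -3 + (-5 - 1*6) = -3 + (-5 - 6) = -3 - 11 = -14)
(S(-13, -20) + 226)² = (-14 + 226)² = 212² = 44944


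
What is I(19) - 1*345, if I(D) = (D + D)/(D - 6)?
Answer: -4447/13 ≈ -342.08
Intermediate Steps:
I(D) = 2*D/(-6 + D) (I(D) = (2*D)/(-6 + D) = 2*D/(-6 + D))
I(19) - 1*345 = 2*19/(-6 + 19) - 1*345 = 2*19/13 - 345 = 2*19*(1/13) - 345 = 38/13 - 345 = -4447/13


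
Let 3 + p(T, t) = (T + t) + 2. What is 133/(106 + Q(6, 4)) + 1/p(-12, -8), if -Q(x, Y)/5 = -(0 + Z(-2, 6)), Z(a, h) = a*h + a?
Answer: 919/252 ≈ 3.6468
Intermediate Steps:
Z(a, h) = a + a*h
Q(x, Y) = -70 (Q(x, Y) = -(-5)*(0 - 2*(1 + 6)) = -(-5)*(0 - 2*7) = -(-5)*(0 - 14) = -(-5)*(-14) = -5*14 = -70)
p(T, t) = -1 + T + t (p(T, t) = -3 + ((T + t) + 2) = -3 + (2 + T + t) = -1 + T + t)
133/(106 + Q(6, 4)) + 1/p(-12, -8) = 133/(106 - 70) + 1/(-1 - 12 - 8) = 133/36 + 1/(-21) = 133*(1/36) - 1/21 = 133/36 - 1/21 = 919/252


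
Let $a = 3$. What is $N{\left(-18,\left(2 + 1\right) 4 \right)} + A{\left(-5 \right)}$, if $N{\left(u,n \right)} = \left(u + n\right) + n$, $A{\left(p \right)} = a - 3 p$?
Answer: $24$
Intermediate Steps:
$A{\left(p \right)} = 3 - 3 p$
$N{\left(u,n \right)} = u + 2 n$ ($N{\left(u,n \right)} = \left(n + u\right) + n = u + 2 n$)
$N{\left(-18,\left(2 + 1\right) 4 \right)} + A{\left(-5 \right)} = \left(-18 + 2 \left(2 + 1\right) 4\right) + \left(3 - -15\right) = \left(-18 + 2 \cdot 3 \cdot 4\right) + \left(3 + 15\right) = \left(-18 + 2 \cdot 12\right) + 18 = \left(-18 + 24\right) + 18 = 6 + 18 = 24$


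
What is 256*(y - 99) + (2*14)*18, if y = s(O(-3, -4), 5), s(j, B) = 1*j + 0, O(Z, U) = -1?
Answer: -25096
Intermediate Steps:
s(j, B) = j (s(j, B) = j + 0 = j)
y = -1
256*(y - 99) + (2*14)*18 = 256*(-1 - 99) + (2*14)*18 = 256*(-100) + 28*18 = -25600 + 504 = -25096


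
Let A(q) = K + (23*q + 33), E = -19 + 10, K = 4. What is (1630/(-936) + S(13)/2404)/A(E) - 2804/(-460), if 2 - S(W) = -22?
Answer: 6714942673/1099757880 ≈ 6.1058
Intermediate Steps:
E = -9
S(W) = 24 (S(W) = 2 - 1*(-22) = 2 + 22 = 24)
A(q) = 37 + 23*q (A(q) = 4 + (23*q + 33) = 4 + (33 + 23*q) = 37 + 23*q)
(1630/(-936) + S(13)/2404)/A(E) - 2804/(-460) = (1630/(-936) + 24/2404)/(37 + 23*(-9)) - 2804/(-460) = (1630*(-1/936) + 24*(1/2404))/(37 - 207) - 2804*(-1/460) = (-815/468 + 6/601)/(-170) + 701/115 = -487007/281268*(-1/170) + 701/115 = 487007/47815560 + 701/115 = 6714942673/1099757880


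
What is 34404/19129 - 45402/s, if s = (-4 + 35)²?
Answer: -17775162/391127 ≈ -45.446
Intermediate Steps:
s = 961 (s = 31² = 961)
34404/19129 - 45402/s = 34404/19129 - 45402/961 = 34404*(1/19129) - 45402*1/961 = 732/407 - 45402/961 = -17775162/391127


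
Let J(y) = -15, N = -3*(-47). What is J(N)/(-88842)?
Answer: 5/29614 ≈ 0.00016884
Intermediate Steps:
N = 141
J(N)/(-88842) = -15/(-88842) = -15*(-1/88842) = 5/29614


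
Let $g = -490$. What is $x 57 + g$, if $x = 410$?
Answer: $22880$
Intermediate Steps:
$x 57 + g = 410 \cdot 57 - 490 = 23370 - 490 = 22880$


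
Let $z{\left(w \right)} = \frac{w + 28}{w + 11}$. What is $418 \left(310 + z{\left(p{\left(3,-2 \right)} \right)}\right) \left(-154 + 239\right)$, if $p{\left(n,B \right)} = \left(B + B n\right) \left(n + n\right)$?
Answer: $\frac{408239700}{37} \approx 1.1034 \cdot 10^{7}$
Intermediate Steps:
$p{\left(n,B \right)} = 2 n \left(B + B n\right)$ ($p{\left(n,B \right)} = \left(B + B n\right) 2 n = 2 n \left(B + B n\right)$)
$z{\left(w \right)} = \frac{28 + w}{11 + w}$
$418 \left(310 + z{\left(p{\left(3,-2 \right)} \right)}\right) \left(-154 + 239\right) = 418 \left(310 + \frac{28 + 2 \left(-2\right) 3 \left(1 + 3\right)}{11 + 2 \left(-2\right) 3 \left(1 + 3\right)}\right) \left(-154 + 239\right) = 418 \left(310 + \frac{28 + 2 \left(-2\right) 3 \cdot 4}{11 + 2 \left(-2\right) 3 \cdot 4}\right) 85 = 418 \left(310 + \frac{28 - 48}{11 - 48}\right) 85 = 418 \left(310 + \frac{1}{-37} \left(-20\right)\right) 85 = 418 \left(310 - - \frac{20}{37}\right) 85 = 418 \left(310 + \frac{20}{37}\right) 85 = 418 \cdot \frac{11490}{37} \cdot 85 = 418 \cdot \frac{976650}{37} = \frac{408239700}{37}$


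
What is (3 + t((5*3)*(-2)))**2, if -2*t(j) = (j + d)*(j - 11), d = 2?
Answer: 326041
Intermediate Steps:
t(j) = -(-11 + j)*(2 + j)/2 (t(j) = -(j + 2)*(j - 11)/2 = -(2 + j)*(-11 + j)/2 = -(-11 + j)*(2 + j)/2)
(3 + t((5*3)*(-2)))**2 = (3 + (11 - ((5*3)*(-2))**2/2 + 9*((5*3)*(-2))/2))**2 = (3 + (11 - (15*(-2))**2/2 + 9*(15*(-2))/2))**2 = (3 + (11 - 1/2*(-30)**2 + (9/2)*(-30)))**2 = (3 + (11 - 1/2*900 - 135))**2 = (3 + (11 - 450 - 135))**2 = (3 - 574)**2 = (-571)**2 = 326041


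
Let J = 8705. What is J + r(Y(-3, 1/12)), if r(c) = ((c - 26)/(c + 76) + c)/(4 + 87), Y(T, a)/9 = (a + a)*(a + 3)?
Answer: 1362514099/156520 ≈ 8705.0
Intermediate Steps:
Y(T, a) = 18*a*(3 + a) (Y(T, a) = 9*((a + a)*(a + 3)) = 9*((2*a)*(3 + a)) = 9*(2*a*(3 + a)) = 18*a*(3 + a))
r(c) = c/91 + (-26 + c)/(91*(76 + c)) (r(c) = ((-26 + c)/(76 + c) + c)/91 = ((-26 + c)/(76 + c) + c)*(1/91) = (c + (-26 + c)/(76 + c))*(1/91) = c/91 + (-26 + c)/(91*(76 + c)))
J + r(Y(-3, 1/12)) = 8705 + (-26 + (18*(3 + 1/12)/12)**2 + 77*(18*(3 + 1/12)/12))/(91*(76 + 18*(3 + 1/12)/12)) = 8705 + (-26 + (18*(1/12)*(3 + 1/12))**2 + 77*(18*(1/12)*(3 + 1/12)))/(91*(76 + 18*(1/12)*(3 + 1/12))) = 8705 + (-26 + (18*(1/12)*(37/12))**2 + 77*(18*(1/12)*(37/12)))/(91*(76 + 18*(1/12)*(37/12))) = 8705 + (-26 + (37/8)**2 + 77*(37/8))/(91*(76 + 37/8)) = 8705 + (-26 + 1369/64 + 2849/8)/(91*(645/8)) = 8705 + (1/91)*(8/645)*(22497/64) = 8705 + 7499/156520 = 1362514099/156520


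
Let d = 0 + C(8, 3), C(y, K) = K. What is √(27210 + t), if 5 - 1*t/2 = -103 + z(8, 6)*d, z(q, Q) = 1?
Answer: 2*√6855 ≈ 165.59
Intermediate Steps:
d = 3 (d = 0 + 3 = 3)
t = 210 (t = 10 - 2*(-103 + 1*3) = 10 - 2*(-103 + 3) = 10 - 2*(-100) = 10 + 200 = 210)
√(27210 + t) = √(27210 + 210) = √27420 = 2*√6855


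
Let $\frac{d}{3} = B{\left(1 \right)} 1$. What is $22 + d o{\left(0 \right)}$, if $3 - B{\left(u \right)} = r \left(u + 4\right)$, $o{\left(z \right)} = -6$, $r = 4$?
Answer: $328$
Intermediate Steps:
$B{\left(u \right)} = -13 - 4 u$ ($B{\left(u \right)} = 3 - 4 \left(u + 4\right) = 3 - 4 \left(4 + u\right) = 3 - \left(16 + 4 u\right) = -13 - 4 u$)
$d = -51$ ($d = 3 \left(-13 - 4\right) 1 = 3 \left(\left(-17\right) 1\right) = 3 \left(-17\right) = -51$)
$22 + d o{\left(0 \right)} = 22 - -306 = 22 + 306 = 328$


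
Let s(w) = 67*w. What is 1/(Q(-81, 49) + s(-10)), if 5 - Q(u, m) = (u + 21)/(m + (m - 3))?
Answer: -19/12623 ≈ -0.0015052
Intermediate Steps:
Q(u, m) = 5 - (21 + u)/(-3 + 2*m) (Q(u, m) = 5 - (u + 21)/(m + (m - 3)) = 5 - (21 + u)/(m + (-3 + m)) = 5 - (21 + u)/(-3 + 2*m))
1/(Q(-81, 49) + s(-10)) = 1/((-36 - 1*(-81) + 10*49)/(-3 + 2*49) + 67*(-10)) = 1/((-36 + 81 + 490)/(-3 + 98) - 670) = 1/(535/95 - 670) = 1/((1/95)*535 - 670) = 1/(107/19 - 670) = 1/(-12623/19) = -19/12623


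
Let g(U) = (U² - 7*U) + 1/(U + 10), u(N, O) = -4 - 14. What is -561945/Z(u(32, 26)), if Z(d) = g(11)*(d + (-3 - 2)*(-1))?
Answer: 2360169/2405 ≈ 981.36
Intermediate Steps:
u(N, O) = -18
g(U) = U² + 1/(10 + U) - 7*U (g(U) = (U² - 7*U) + 1/(10 + U) = U² + 1/(10 + U) - 7*U)
Z(d) = 4625/21 + 925*d/21 (Z(d) = ((1 + 11³ - 70*11 + 3*11²)/(10 + 11))*(d + (-3 - 2)*(-1)) = ((1 + 1331 - 770 + 3*121)/21)*(d - 5*(-1)) = ((1 + 1331 - 770 + 363)/21)*(d + 5) = ((1/21)*925)*(5 + d) = 925*(5 + d)/21 = 4625/21 + 925*d/21)
-561945/Z(u(32, 26)) = -561945/(4625/21 + (925/21)*(-18)) = -561945/(4625/21 - 5550/7) = -561945/(-12025/21) = -561945*(-21/12025) = 2360169/2405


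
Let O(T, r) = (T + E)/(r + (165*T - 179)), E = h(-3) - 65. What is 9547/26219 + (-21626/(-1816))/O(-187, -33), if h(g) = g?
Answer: 8809892874529/6070747260 ≈ 1451.2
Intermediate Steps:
E = -68 (E = -3 - 65 = -68)
O(T, r) = (-68 + T)/(-179 + r + 165*T) (O(T, r) = (T - 68)/(r + (165*T - 179)) = (-68 + T)/(r + (-179 + 165*T)) = (-68 + T)/(-179 + r + 165*T))
9547/26219 + (-21626/(-1816))/O(-187, -33) = 9547/26219 + (-21626/(-1816))/(((-68 - 187)/(-179 - 33 + 165*(-187)))) = 9547*(1/26219) + (-21626*(-1/1816))/((-255/(-179 - 33 - 30855))) = 9547/26219 + 10813/(908*((-255/(-31067)))) = 9547/26219 + 10813/(908*((-1/31067*(-255)))) = 9547/26219 + 10813/(908*(255/31067)) = 9547/26219 + (10813/908)*(31067/255) = 9547/26219 + 335927471/231540 = 8809892874529/6070747260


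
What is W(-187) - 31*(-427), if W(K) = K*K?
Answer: 48206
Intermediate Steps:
W(K) = K²
W(-187) - 31*(-427) = (-187)² - 31*(-427) = 34969 + 13237 = 48206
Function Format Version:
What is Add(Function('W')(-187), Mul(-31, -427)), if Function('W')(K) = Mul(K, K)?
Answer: 48206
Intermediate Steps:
Function('W')(K) = Pow(K, 2)
Add(Function('W')(-187), Mul(-31, -427)) = Add(Pow(-187, 2), Mul(-31, -427)) = Add(34969, 13237) = 48206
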